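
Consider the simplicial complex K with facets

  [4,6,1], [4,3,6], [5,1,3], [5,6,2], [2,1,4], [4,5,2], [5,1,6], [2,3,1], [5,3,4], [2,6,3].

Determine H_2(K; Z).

H_2 ≅ 0.

We work with the vertex ordering 1 < 2 < 3 < 4 < 5 < 6. The simplices of K, each written with vertices in increasing order, are:

  0-simplices (6): [1], [2], [3], [4], [5], [6]
  1-simplices (15): [1,2], [1,3], [1,4], [1,5], [1,6], [2,3], [2,4], [2,5], [2,6], [3,4], [3,5], [3,6], [4,5], [4,6], [5,6]
  2-simplices (10): [1,2,3], [1,2,4], [1,3,5], [1,4,6], [1,5,6], [2,3,6], [2,4,5], [2,5,6], [3,4,5], [3,4,6]

so the chain groups are C_0 ≅ Z^6, C_1 ≅ Z^15, C_2 ≅ Z^10.

Boundary ∂_1: C_1 → C_0 maps an edge to its endpoints' difference, ∂[p,q] = q − p. For instance
  ∂[1,3] = [3] − [1].
The 6×15 boundary matrix has rank 5 and Smith normal form diag(1,1,1,1,1).

The boundary map ∂_2: C_2 → C_1 acts by ∂[p,q,r] = [q,r] − [p,r] + [p,q]. For instance
  ∂[2,4,5] = [4,5] − [2,5] + [2,4],
  ∂[2,5,6] = [5,6] − [2,6] + [2,5].
This gives a 15×10 integer matrix of rank 10; reducing to Smith normal form yields diagonal entries (1,1,1,1,1,1,1,1,1,2).

Now H_k = ker ∂_k / im ∂_{k+1}, so:

  H_2: rank ker ∂_2 − rank ∂_3 = (10 − 10) − 0 = 0, and there is no ∂_3, so H_2 = 0.

(K is a triangulation of the real projective plane RP^2.)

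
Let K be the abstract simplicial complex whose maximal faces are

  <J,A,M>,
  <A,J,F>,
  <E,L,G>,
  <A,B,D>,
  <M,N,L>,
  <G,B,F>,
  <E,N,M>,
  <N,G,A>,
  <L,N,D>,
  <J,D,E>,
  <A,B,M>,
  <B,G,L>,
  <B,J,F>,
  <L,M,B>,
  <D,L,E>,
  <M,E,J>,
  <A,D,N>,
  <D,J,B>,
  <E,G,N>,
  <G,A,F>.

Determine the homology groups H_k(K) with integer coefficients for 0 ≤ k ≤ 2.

Fix the vertex order A < B < D < E < F < G < J < L < M < N and write every simplex with vertices in increasing order. Then dim K = 2 and the simplices of K are:

  0-simplices (10): A, B, D, E, F, G, J, L, M, N
  1-simplices (30): AB, AD, AF, AG, AJ, AM, AN, BD, BF, BG, BJ, BL, BM, DE, DJ, DL, DN, EG, EJ, EL, EM, EN, FG, FJ, GL, GN, JM, LM, LN, MN
  2-simplices (20): ABD, ABM, ADN, AFG, AFJ, AGN, AJM, BDJ, BFG, BFJ, BGL, BLM, DEJ, DEL, DLN, EGL, EGN, EJM, EMN, LMN

giving chain groups C_0 ≅ Z^10, C_1 ≅ Z^30, C_2 ≅ Z^20.

The boundary map ∂_1: C_1 → C_0 sends each edge [p,q] (with p < q) to q − p.
The 10×30 boundary matrix has rank 9 and Smith normal form diag(1,1,1,1,1,1,1,1,1).

Boundary ∂_2: C_2 → C_1 sends each 2-simplex [p,q,r] to [q,r] − [p,r] + [p,q]. For instance
  ∂BLM = LM − BM + BL,
  ∂AGN = GN − AN + AG.
As a 30×20 matrix over Z this has rank 20, with invariant factors (1,1,1,1,1,1,1,1,1,1,1,1,1,1,1,1,1,1,1,2).

Reading off H_k = ker ∂_k / im ∂_{k+1}:

  H_0: rank C_0 − rank ∂_1 = 10 − 9 = 1, and the invariant factors of ∂_1 are all 1, so H_0 ≅ Z.
  H_1: rank ker ∂_1 − rank ∂_2 = (30 − 9) − 20 = 1, and ∂_2 has invariant factor 2 > 1, so H_1 ≅ Z ⊕ Z/2Z.
  H_2: rank ker ∂_2 − rank ∂_3 = (20 − 20) − 0 = 0, and there is no ∂_3, so H_2 ≅ 0.

H_0 ≅ Z,  H_1 ≅ Z ⊕ Z/2Z,  H_2 = 0.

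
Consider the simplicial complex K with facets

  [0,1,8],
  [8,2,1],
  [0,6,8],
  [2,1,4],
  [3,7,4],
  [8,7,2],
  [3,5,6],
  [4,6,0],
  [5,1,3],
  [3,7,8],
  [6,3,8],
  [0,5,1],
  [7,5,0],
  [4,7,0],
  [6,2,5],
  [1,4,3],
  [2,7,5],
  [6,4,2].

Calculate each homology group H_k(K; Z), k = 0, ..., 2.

H_0 ≅ Z,  H_1 ≅ Z^2,  H_2 ≅ Z.

Take the total order 0 < 1 < 2 < 3 < 4 < 5 < 6 < 7 < 8 on the vertex set. Then K (dimension 2) consists of the simplices:

  0-simplices (9): [0], [1], [2], [3], [4], [5], [6], [7], [8]
  1-simplices (27): (27 of them)
  2-simplices (18): [0,1,5], [0,1,8], [0,4,6], [0,4,7], [0,5,7], [0,6,8], [1,2,4], [1,2,8], [1,3,4], [1,3,5], [2,4,6], [2,5,6], [2,5,7], [2,7,8], [3,4,7], [3,5,6], [3,6,8], [3,7,8]

so the chain groups are C_0 ≅ Z^9, C_1 ≅ Z^27, C_2 ≅ Z^18.

The boundary map ∂_1: C_1 → C_0 sends each edge [p,q] (with p < q) to q − p.
This gives a 9×27 integer matrix of rank 8; reducing to Smith normal form yields diagonal entries (1,1,1,1,1,1,1,1).

The boundary map ∂_2: C_2 → C_1 sends each 2-simplex [p,q,r] to [q,r] − [p,r] + [p,q]. For instance
  ∂[3,4,7] = [4,7] − [3,7] + [3,4],
  ∂[0,4,6] = [4,6] − [0,6] + [0,4].
As a 27×18 matrix over Z this has rank 17, with invariant factors (1,1,1,1,1,1,1,1,1,1,1,1,1,1,1,1,1).

Now H_k = ker ∂_k / im ∂_{k+1}, so:

  H_0: rank C_0 − rank ∂_1 = 9 − 8 = 1, and the invariant factors of ∂_1 are all 1, so H_0 ≅ Z.
  H_1: rank ker ∂_1 − rank ∂_2 = (27 − 8) − 17 = 2, and the invariant factors of ∂_2 are all 1, so H_1 ≅ Z^2.
  H_2: rank ker ∂_2 − rank ∂_3 = (18 − 17) − 0 = 1, and there is no ∂_3, so H_2 ≅ Z.

As a check, the Euler characteristic is 9 − 27 + 18 = 0, which agrees with 1 − 2 + 1 = 0.
(K is a triangulation of the torus T^2.)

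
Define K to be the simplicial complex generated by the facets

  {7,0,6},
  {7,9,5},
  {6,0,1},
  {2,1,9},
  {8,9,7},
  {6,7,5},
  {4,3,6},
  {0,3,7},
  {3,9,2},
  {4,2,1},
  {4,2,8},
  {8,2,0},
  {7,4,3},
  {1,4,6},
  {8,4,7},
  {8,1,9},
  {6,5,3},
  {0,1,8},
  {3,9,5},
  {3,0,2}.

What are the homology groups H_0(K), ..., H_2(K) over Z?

H_0 = Z,  H_1 = Z ⊕ Z_2,  H_2 = 0.

K has 10 vertices, 30 edges, 20 triangles.
rank ∂_0 = 0, rank ∂_1 = 9 ⇒ b_0 = 10 − 0 − 9 = 1; all invariant factors of ∂_1 are 1 so no torsion. So H_0 ≅ Z.
rank ∂_1 = 9, rank ∂_2 = 20 ⇒ b_1 = 30 − 9 − 20 = 1; ∂_2 has invariant factor(s) [2] giving torsion. So H_1 ≅ Z ⊕ Z_2.
rank ∂_2 = 20, rank ∂_3 = 0 ⇒ b_2 = 20 − 20 − 0 = 0. So H_2 ≅ 0.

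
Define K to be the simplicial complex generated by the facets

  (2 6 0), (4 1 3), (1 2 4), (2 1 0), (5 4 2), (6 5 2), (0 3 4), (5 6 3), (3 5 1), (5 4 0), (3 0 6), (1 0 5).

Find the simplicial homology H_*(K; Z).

H_0 ≅ Z,  H_1 ≅ Z_2,  H_2 = 0.

We work with the vertex ordering 0 < 1 < 2 < 3 < 4 < 5 < 6. The simplices of K, each written with vertices in increasing order, are:

  0-simplices (7): [0], [1], [2], [3], [4], [5], [6]
  1-simplices (18): [0,1], [0,2], [0,3], [0,4], [0,5], [0,6], [1,2], [1,3], [1,4], [1,5], [2,4], [2,5], [2,6], [3,4], [3,5], [3,6], [4,5], [5,6]
  2-simplices (12): [0,1,2], [0,1,5], [0,2,6], [0,3,4], [0,3,6], [0,4,5], [1,2,4], [1,3,4], [1,3,5], [2,4,5], [2,5,6], [3,5,6]

giving chain groups C_0 ≅ Z^7, C_1 ≅ Z^18, C_2 ≅ Z^12.

The boundary map ∂_1: C_1 → C_0 maps an edge to its endpoints' difference, ∂[p,q] = q − p. For instance
  ∂[1,4] = [4] − [1].
As a 7×18 matrix over Z this has rank 6, with invariant factors (1,1,1,1,1,1).

The boundary map ∂_2: C_2 → C_1 maps a triangle to the signed sum of its edges. For instance
  ∂[3,5,6] = [5,6] − [3,6] + [3,5],
  ∂[0,3,4] = [3,4] − [0,4] + [0,3].
The resulting 18×12 matrix has rank 12, and its Smith normal form has invariant factors (1,1,1,1,1,1,1,1,1,1,1,2).

Reading off H_k = ker ∂_k / im ∂_{k+1}:

  H_0: rank C_0 − rank ∂_1 = 7 − 6 = 1, and the invariant factors of ∂_1 are all 1, so H_0 = Z.
  H_1: rank ker ∂_1 − rank ∂_2 = (18 − 6) − 12 = 0, and ∂_2 has invariant factor 2 > 1, so H_1 = Z_2.
  H_2: rank ker ∂_2 − rank ∂_3 = (12 − 12) − 0 = 0, and there is no ∂_3, so H_2 = 0.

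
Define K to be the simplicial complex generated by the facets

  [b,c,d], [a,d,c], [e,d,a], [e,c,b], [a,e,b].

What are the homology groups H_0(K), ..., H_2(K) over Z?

Fix the vertex order a < b < c < d < e and write every simplex with vertices in increasing order. Then dim K = 2 and the simplices of K are:

  0-simplices (5): a, b, c, d, e
  1-simplices (10): ab, ac, ad, ae, bc, bd, be, cd, ce, de
  2-simplices (5): abe, acd, ade, bcd, bce

giving chain groups C_0 ≅ Z^5, C_1 ≅ Z^10, C_2 ≅ Z^5.

∂_1: C_1 → C_0 is given by ∂[p,q] = [q] − [p]. For instance
  ∂de = e − d.
The resulting 5×10 matrix has rank 4, and its Smith normal form has invariant factors (1,1,1,1).

Boundary ∂_2: C_2 → C_1 sends each 2-simplex [p,q,r] to [q,r] − [p,r] + [p,q]. For instance
  ∂bcd = cd − bd + bc,
  ∂bce = ce − be + bc.
As a 10×5 matrix over Z this has rank 5, with invariant factors (1,1,1,1,1).

Now H_k = ker ∂_k / im ∂_{k+1}, so:

  H_0: rank C_0 − rank ∂_1 = 5 − 4 = 1, and the invariant factors of ∂_1 are all 1, so H_0 = Z.
  H_1: rank ker ∂_1 − rank ∂_2 = (10 − 4) − 5 = 1, and the invariant factors of ∂_2 are all 1, so H_1 = Z.
  H_2: rank ker ∂_2 − rank ∂_3 = (5 − 5) − 0 = 0, and there is no ∂_3, so H_2 = 0.

H_0 = Z,  H_1 = Z,  H_2 = 0.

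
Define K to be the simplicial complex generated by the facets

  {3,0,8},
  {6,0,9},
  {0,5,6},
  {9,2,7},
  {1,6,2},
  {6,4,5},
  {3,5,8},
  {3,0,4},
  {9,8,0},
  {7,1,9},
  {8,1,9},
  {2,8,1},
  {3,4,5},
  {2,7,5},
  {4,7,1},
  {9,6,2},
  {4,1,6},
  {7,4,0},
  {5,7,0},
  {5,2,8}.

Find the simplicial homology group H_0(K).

We work with the vertex ordering 0 < 1 < 2 < 3 < 4 < 5 < 6 < 7 < 8 < 9. The simplices of K, each written with vertices in increasing order, are:

  0-simplices (10): [0], [1], [2], [3], [4], [5], [6], [7], [8], [9]
  1-simplices (30): (30 of them)
  2-simplices (20): (20 of them)

giving chain groups C_0 ≅ Z^10, C_1 ≅ Z^30, C_2 ≅ Z^20.

Boundary ∂_1: C_1 → C_0 is given by ∂[p,q] = [q] − [p].
The 10×30 boundary matrix has rank 9 and Smith normal form diag(1,1,1,1,1,1,1,1,1).

∂_2: C_2 → C_1 sends each 2-simplex [p,q,r] to [q,r] − [p,r] + [p,q]. For instance
  ∂[2,5,7] = [5,7] − [2,7] + [2,5],
  ∂[1,4,6] = [4,6] − [1,6] + [1,4].
The 30×20 boundary matrix has rank 20 and Smith normal form diag(1,1,1,1,1,1,1,1,1,1,1,1,1,1,1,1,1,1,1,2).

From H_k ≅ ker(∂_k) / im(∂_{k+1}) we obtain:

  H_0: rank C_0 − rank ∂_1 = 10 − 9 = 1, and the invariant factors of ∂_1 are all 1, so H_0 = Z.

(K is a triangulation of the Klein bottle.)

H_0 ≅ Z.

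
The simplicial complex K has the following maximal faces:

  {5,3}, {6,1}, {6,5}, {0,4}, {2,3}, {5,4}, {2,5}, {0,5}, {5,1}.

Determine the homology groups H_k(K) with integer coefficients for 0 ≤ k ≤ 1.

H_0 = Z,  H_1 = Z^3.

Fix the vertex order 0 < 1 < 2 < 3 < 4 < 5 < 6 and write every simplex with vertices in increasing order. Then dim K = 1 and the simplices of K are:

  0-simplices (7): [0], [1], [2], [3], [4], [5], [6]
  1-simplices (9): [0,4], [0,5], [1,5], [1,6], [2,3], [2,5], [3,5], [4,5], [5,6]

so the chain groups are C_0 ≅ Z^7, C_1 ≅ Z^9.

∂_1: C_1 → C_0 maps an edge to its endpoints' difference, ∂[p,q] = q − p. For instance
  ∂[3,5] = [5] − [3].
The 7×9 boundary matrix has rank 6 and Smith normal form diag(1,1,1,1,1,1).

Now H_k = ker ∂_k / im ∂_{k+1}, so:

  H_0: rank C_0 − rank ∂_1 = 7 − 6 = 1, and the invariant factors of ∂_1 are all 1, so H_0 = Z.
  H_1: rank ker ∂_1 − rank ∂_2 = (9 − 6) − 0 = 3, and there is no ∂_2, so H_1 = Z^3.

(K is a triangulation of a wedge of 3 circles.)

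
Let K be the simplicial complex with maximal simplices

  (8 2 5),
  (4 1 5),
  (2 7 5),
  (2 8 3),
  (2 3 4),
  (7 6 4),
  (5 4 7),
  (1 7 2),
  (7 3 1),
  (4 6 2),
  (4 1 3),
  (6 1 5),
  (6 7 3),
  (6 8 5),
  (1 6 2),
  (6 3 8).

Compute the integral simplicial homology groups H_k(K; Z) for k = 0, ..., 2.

We work with the vertex ordering 1 < 2 < 3 < 4 < 5 < 6 < 7 < 8. The simplices of K, each written with vertices in increasing order, are:

  0-simplices (8): [1], [2], [3], [4], [5], [6], [7], [8]
  1-simplices (24): (24 of them)
  2-simplices (16): [1,2,6], [1,2,7], [1,3,4], [1,3,7], [1,4,5], [1,5,6], [2,3,4], [2,3,8], [2,4,6], [2,5,7], [2,5,8], [3,6,7], [3,6,8], [4,5,7], [4,6,7], [5,6,8]

giving chain groups C_0 ≅ Z^8, C_1 ≅ Z^24, C_2 ≅ Z^16.

The boundary map ∂_1: C_1 → C_0 is given by ∂[p,q] = [q] − [p].
The resulting 8×24 matrix has rank 7, and its Smith normal form has invariant factors (1,1,1,1,1,1,1).

Boundary ∂_2: C_2 → C_1 acts by ∂[p,q,r] = [q,r] − [p,r] + [p,q]. For instance
  ∂[1,3,7] = [3,7] − [1,7] + [1,3],
  ∂[1,4,5] = [4,5] − [1,5] + [1,4].
The resulting 24×16 matrix has rank 15, and its Smith normal form has invariant factors (1,1,1,1,1,1,1,1,1,1,1,1,1,1,1).

Computing H_k = (kernel of ∂_k) / (image of ∂_{k+1}):

  H_0: rank C_0 − rank ∂_1 = 8 − 7 = 1, and the invariant factors of ∂_1 are all 1, so H_0 ≅ Z.
  H_1: rank ker ∂_1 − rank ∂_2 = (24 − 7) − 15 = 2, and the invariant factors of ∂_2 are all 1, so H_1 ≅ Z^2.
  H_2: rank ker ∂_2 − rank ∂_3 = (16 − 15) − 0 = 1, and there is no ∂_3, so H_2 ≅ Z.

H_0 ≅ Z,  H_1 ≅ Z^2,  H_2 ≅ Z.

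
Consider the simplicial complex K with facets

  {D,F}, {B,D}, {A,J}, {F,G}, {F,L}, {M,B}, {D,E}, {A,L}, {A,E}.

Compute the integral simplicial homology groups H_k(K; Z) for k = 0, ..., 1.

Fix the vertex order A < B < D < E < F < G < J < L < M and write every simplex with vertices in increasing order. Then dim K = 1 and the simplices of K are:

  0-simplices (9): A, B, D, E, F, G, J, L, M
  1-simplices (9): AE, AJ, AL, BD, BM, DE, DF, FG, FL

giving chain groups C_0 ≅ Z^9, C_1 ≅ Z^9.

Boundary ∂_1: C_1 → C_0 is given by ∂[p,q] = [q] − [p].
As a 9×9 matrix over Z this has rank 8, with invariant factors (1,1,1,1,1,1,1,1).

Reading off H_k = ker ∂_k / im ∂_{k+1}:

  H_0: rank C_0 − rank ∂_1 = 9 − 8 = 1, and the invariant factors of ∂_1 are all 1, so H_0 = Z.
  H_1: rank ker ∂_1 − rank ∂_2 = (9 − 8) − 0 = 1, and there is no ∂_2, so H_1 = Z.

H_0 = Z,  H_1 = Z.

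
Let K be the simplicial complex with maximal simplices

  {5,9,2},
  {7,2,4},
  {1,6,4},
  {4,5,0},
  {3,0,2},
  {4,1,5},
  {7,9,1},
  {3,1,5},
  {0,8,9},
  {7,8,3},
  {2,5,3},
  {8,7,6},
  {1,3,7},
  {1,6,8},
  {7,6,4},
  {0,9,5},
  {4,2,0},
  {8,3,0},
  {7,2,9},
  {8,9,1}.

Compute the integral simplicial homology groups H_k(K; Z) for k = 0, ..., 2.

We work with the vertex ordering 0 < 1 < 2 < 3 < 4 < 5 < 6 < 7 < 8 < 9. The simplices of K, each written with vertices in increasing order, are:

  0-simplices (10): [0], [1], [2], [3], [4], [5], [6], [7], [8], [9]
  1-simplices (30): (30 of them)
  2-simplices (20): (20 of them)

giving chain groups C_0 ≅ Z^10, C_1 ≅ Z^30, C_2 ≅ Z^20.

∂_1: C_1 → C_0 maps an edge to its endpoints' difference, ∂[p,q] = q − p.
The 10×30 boundary matrix has rank 9 and Smith normal form diag(1,1,1,1,1,1,1,1,1).

Boundary ∂_2: C_2 → C_1 acts by ∂[p,q,r] = [q,r] − [p,r] + [p,q]. For instance
  ∂[1,7,9] = [7,9] − [1,9] + [1,7],
  ∂[0,5,9] = [5,9] − [0,9] + [0,5].
The resulting 30×20 matrix has rank 20, and its Smith normal form has invariant factors (1,1,1,1,1,1,1,1,1,1,1,1,1,1,1,1,1,1,1,2).

From H_k ≅ ker(∂_k) / im(∂_{k+1}) we obtain:

  H_0: rank C_0 − rank ∂_1 = 10 − 9 = 1, and the invariant factors of ∂_1 are all 1, so H_0 ≅ Z.
  H_1: rank ker ∂_1 − rank ∂_2 = (30 − 9) − 20 = 1, and ∂_2 has invariant factor 2 > 1, so H_1 ≅ Z ⊕ Z/2Z.
  H_2: rank ker ∂_2 − rank ∂_3 = (20 − 20) − 0 = 0, and there is no ∂_3, so H_2 ≅ 0.

H_0 ≅ Z,  H_1 ≅ Z ⊕ Z/2Z,  H_2 = 0.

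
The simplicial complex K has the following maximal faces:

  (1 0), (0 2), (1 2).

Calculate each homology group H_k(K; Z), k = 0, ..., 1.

H_0 = Z,  H_1 = Z.

Take the total order 0 < 1 < 2 on the vertex set. Then K (dimension 1) consists of the simplices:

  0-simplices (3): [0], [1], [2]
  1-simplices (3): [0,1], [0,2], [1,2]

giving chain groups C_0 ≅ Z^3, C_1 ≅ Z^3.

The boundary map ∂_1: C_1 → C_0 maps an edge to its endpoints' difference, ∂[p,q] = q − p. For instance
  ∂[0,2] = [2] − [0].
This gives a 3×3 integer matrix of rank 2; reducing to Smith normal form yields diagonal entries (1,1).

Computing H_k = (kernel of ∂_k) / (image of ∂_{k+1}):

  H_0: rank C_0 − rank ∂_1 = 3 − 2 = 1, and the invariant factors of ∂_1 are all 1, so H_0 ≅ Z.
  H_1: rank ker ∂_1 − rank ∂_2 = (3 − 2) − 0 = 1, and there is no ∂_2, so H_1 ≅ Z.

(K is a triangulation of the circle S^1.)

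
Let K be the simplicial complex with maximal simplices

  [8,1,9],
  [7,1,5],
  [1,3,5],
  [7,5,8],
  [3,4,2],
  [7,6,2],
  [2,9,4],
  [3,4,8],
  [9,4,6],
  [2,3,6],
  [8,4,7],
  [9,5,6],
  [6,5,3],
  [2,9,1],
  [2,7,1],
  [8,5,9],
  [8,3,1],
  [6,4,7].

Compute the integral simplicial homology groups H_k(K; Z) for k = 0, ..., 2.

H_0 ≅ Z,  H_1 ≅ Z ⊕ Z/2,  H_2 = 0.

Order the vertices as 1 < 2 < 3 < 4 < 5 < 6 < 7 < 8 < 9. Listing each simplex with vertices in this order, K has dimension 2 with simplices:

  0-simplices (9): [1], [2], [3], [4], [5], [6], [7], [8], [9]
  1-simplices (27): (27 of them)
  2-simplices (18): [1,2,7], [1,2,9], [1,3,5], [1,3,8], [1,5,7], [1,8,9], [2,3,4], [2,3,6], [2,4,9], [2,6,7], [3,4,8], [3,5,6], [4,6,7], [4,6,9], [4,7,8], [5,6,9], [5,7,8], [5,8,9]

so the chain groups are C_0 ≅ Z^9, C_1 ≅ Z^27, C_2 ≅ Z^18.

The boundary map ∂_1: C_1 → C_0 is given by ∂[p,q] = [q] − [p].
As a 9×27 matrix over Z this has rank 8, with invariant factors (1,1,1,1,1,1,1,1).

Boundary ∂_2: C_2 → C_1 maps a triangle to the signed sum of its edges. For instance
  ∂[1,3,8] = [3,8] − [1,8] + [1,3],
  ∂[1,5,7] = [5,7] − [1,7] + [1,5].
As a 27×18 matrix over Z this has rank 18, with invariant factors (1,1,1,1,1,1,1,1,1,1,1,1,1,1,1,1,1,2).

Now H_k = ker ∂_k / im ∂_{k+1}, so:

  H_0: rank C_0 − rank ∂_1 = 9 − 8 = 1, and the invariant factors of ∂_1 are all 1, so H_0 = Z.
  H_1: rank ker ∂_1 − rank ∂_2 = (27 − 8) − 18 = 1, and ∂_2 has invariant factor 2 > 1, so H_1 = Z ⊕ Z/2.
  H_2: rank ker ∂_2 − rank ∂_3 = (18 − 18) − 0 = 0, and there is no ∂_3, so H_2 = 0.

As a check, the Euler characteristic is 9 − 27 + 18 = 0, which agrees with 1 − 1 + 0 = 0.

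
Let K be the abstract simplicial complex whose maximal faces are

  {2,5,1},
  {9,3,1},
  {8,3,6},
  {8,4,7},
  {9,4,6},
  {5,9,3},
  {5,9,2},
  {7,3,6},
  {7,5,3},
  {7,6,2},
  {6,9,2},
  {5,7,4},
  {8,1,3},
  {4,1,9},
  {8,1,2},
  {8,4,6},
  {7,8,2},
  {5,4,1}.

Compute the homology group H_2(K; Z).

H_2 ≅ 0.

Take the total order 1 < 2 < 3 < 4 < 5 < 6 < 7 < 8 < 9 on the vertex set. Then K (dimension 2) consists of the simplices:

  0-simplices (9): [1], [2], [3], [4], [5], [6], [7], [8], [9]
  1-simplices (27): (27 of them)
  2-simplices (18): [1,2,5], [1,2,8], [1,3,8], [1,3,9], [1,4,5], [1,4,9], [2,5,9], [2,6,7], [2,6,9], [2,7,8], [3,5,7], [3,5,9], [3,6,7], [3,6,8], [4,5,7], [4,6,8], [4,6,9], [4,7,8]

giving chain groups C_0 ≅ Z^9, C_1 ≅ Z^27, C_2 ≅ Z^18.

The boundary map ∂_1: C_1 → C_0 sends each edge [p,q] (with p < q) to q − p. For instance
  ∂[1,2] = [2] − [1].
This gives a 9×27 integer matrix of rank 8; reducing to Smith normal form yields diagonal entries (1,1,1,1,1,1,1,1).

The boundary map ∂_2: C_2 → C_1 sends each 2-simplex [p,q,r] to [q,r] − [p,r] + [p,q]. For instance
  ∂[4,7,8] = [7,8] − [4,8] + [4,7],
  ∂[1,3,8] = [3,8] − [1,8] + [1,3].
This gives a 27×18 integer matrix of rank 18; reducing to Smith normal form yields diagonal entries (1,1,1,1,1,1,1,1,1,1,1,1,1,1,1,1,1,2).

Computing H_k = (kernel of ∂_k) / (image of ∂_{k+1}):

  H_2: rank ker ∂_2 − rank ∂_3 = (18 − 18) − 0 = 0, and there is no ∂_3, so H_2 ≅ 0.

(K is a triangulation of the Klein bottle.)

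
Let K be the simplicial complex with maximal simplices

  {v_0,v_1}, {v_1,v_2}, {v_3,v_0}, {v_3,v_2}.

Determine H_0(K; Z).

H_0 = Z.

Fix the vertex order v_0 < v_1 < v_2 < v_3 and write every simplex with vertices in increasing order. Then dim K = 1 and the simplices of K are:

  0-simplices (4): [v_0], [v_1], [v_2], [v_3]
  1-simplices (4): [v_0,v_1], [v_0,v_3], [v_1,v_2], [v_2,v_3]

giving chain groups C_0 ≅ Z^4, C_1 ≅ Z^4.

Boundary ∂_1: C_1 → C_0 is given by ∂[p,q] = [q] − [p]. For instance
  ∂[v_2,v_3] = [v_3] − [v_2].
The resulting 4×4 matrix has rank 3, and its Smith normal form has invariant factors (1,1,1).

From H_k ≅ ker(∂_k) / im(∂_{k+1}) we obtain:

  H_0: rank C_0 − rank ∂_1 = 4 − 3 = 1, and the invariant factors of ∂_1 are all 1, so H_0 ≅ Z.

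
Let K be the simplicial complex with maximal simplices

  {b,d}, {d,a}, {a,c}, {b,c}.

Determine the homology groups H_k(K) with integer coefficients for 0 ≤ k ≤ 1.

H_0 ≅ Z,  H_1 ≅ Z.

Order the vertices as a < b < c < d. Listing each simplex with vertices in this order, K has dimension 1 with simplices:

  0-simplices (4): a, b, c, d
  1-simplices (4): ac, ad, bc, bd

so the chain groups are C_0 ≅ Z^4, C_1 ≅ Z^4.

∂_1: C_1 → C_0 sends each edge [p,q] (with p < q) to q − p. For instance
  ∂ad = d − a.
The 4×4 boundary matrix has rank 3 and Smith normal form diag(1,1,1).

From H_k ≅ ker(∂_k) / im(∂_{k+1}) we obtain:

  H_0: rank C_0 − rank ∂_1 = 4 − 3 = 1, and the invariant factors of ∂_1 are all 1, so H_0 ≅ Z.
  H_1: rank ker ∂_1 − rank ∂_2 = (4 − 3) − 0 = 1, and there is no ∂_2, so H_1 ≅ Z.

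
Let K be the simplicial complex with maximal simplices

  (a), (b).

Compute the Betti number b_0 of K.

b_0 = 2.

Fix the vertex order a < b and write every simplex with vertices in increasing order. Then dim K = 0 and the simplices of K are:

  0-simplices (2): a, b

so the chain groups are C_0 ≅ Z^2.

Reading off H_k = ker ∂_k / im ∂_{k+1}:

  H_0: rank C_0 − rank ∂_1 = 2 − 0 = 2, and there is no ∂_1, so H_0 ≅ Z^2.

Hence the Betti numbers are b_0 = 2.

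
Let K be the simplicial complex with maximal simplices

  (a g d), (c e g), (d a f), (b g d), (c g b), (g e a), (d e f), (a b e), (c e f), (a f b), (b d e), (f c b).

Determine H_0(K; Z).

H_0 = Z.

Fix the vertex order a < b < c < d < e < f < g and write every simplex with vertices in increasing order. Then dim K = 2 and the simplices of K are:

  0-simplices (7): a, b, c, d, e, f, g
  1-simplices (18): ab, ad, ae, af, ag, bc, bd, be, bf, bg, ce, cf, cg, de, df, dg, ef, eg
  2-simplices (12): abe, abf, adf, adg, aeg, bcf, bcg, bde, bdg, cef, ceg, def

Hence C_0 ≅ Z^7, C_1 ≅ Z^18, C_2 ≅ Z^12.

Boundary ∂_1: C_1 → C_0 sends each edge [p,q] (with p < q) to q − p. For instance
  ∂cf = f − c.
The 7×18 boundary matrix has rank 6 and Smith normal form diag(1,1,1,1,1,1).

Boundary ∂_2: C_2 → C_1 maps a triangle to the signed sum of its edges. For instance
  ∂bcf = cf − bf + bc,
  ∂bdg = dg − bg + bd.
This gives a 18×12 integer matrix of rank 12; reducing to Smith normal form yields diagonal entries (1,1,1,1,1,1,1,1,1,1,1,2).

Reading off H_k = ker ∂_k / im ∂_{k+1}:

  H_0: rank C_0 − rank ∂_1 = 7 − 6 = 1, and the invariant factors of ∂_1 are all 1, so H_0 ≅ Z.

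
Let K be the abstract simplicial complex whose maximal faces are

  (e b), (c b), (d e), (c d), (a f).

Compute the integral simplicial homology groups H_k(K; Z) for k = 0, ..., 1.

Fix the vertex order a < b < c < d < e < f and write every simplex with vertices in increasing order. Then dim K = 1 and the simplices of K are:

  0-simplices (6): a, b, c, d, e, f
  1-simplices (5): af, bc, be, cd, de

so the chain groups are C_0 ≅ Z^6, C_1 ≅ Z^5.

The boundary map ∂_1: C_1 → C_0 sends each edge [p,q] (with p < q) to q − p.
As a 6×5 matrix over Z this has rank 4, with invariant factors (1,1,1,1).

Reading off H_k = ker ∂_k / im ∂_{k+1}:

  H_0: rank C_0 − rank ∂_1 = 6 − 4 = 2, and the invariant factors of ∂_1 are all 1, so H_0 = Z^2.
  H_1: rank ker ∂_1 − rank ∂_2 = (5 − 4) − 0 = 1, and there is no ∂_2, so H_1 = Z.

H_0 = Z^2,  H_1 = Z.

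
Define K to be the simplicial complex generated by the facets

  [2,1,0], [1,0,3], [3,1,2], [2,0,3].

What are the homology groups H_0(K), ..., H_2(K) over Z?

Order the vertices as 0 < 1 < 2 < 3. Listing each simplex with vertices in this order, K has dimension 2 with simplices:

  0-simplices (4): [0], [1], [2], [3]
  1-simplices (6): [0,1], [0,2], [0,3], [1,2], [1,3], [2,3]
  2-simplices (4): [0,1,2], [0,1,3], [0,2,3], [1,2,3]

so the chain groups are C_0 ≅ Z^4, C_1 ≅ Z^6, C_2 ≅ Z^4.

The boundary map ∂_1: C_1 → C_0 sends each edge [p,q] (with p < q) to q − p. For instance
  ∂[0,3] = [3] − [0].
The resulting 4×6 matrix has rank 3, and its Smith normal form has invariant factors (1,1,1).

∂_2: C_2 → C_1 acts by ∂[p,q,r] = [q,r] − [p,r] + [p,q]. For instance
  ∂[0,2,3] = [2,3] − [0,3] + [0,2],
  ∂[0,1,2] = [1,2] − [0,2] + [0,1].
As a 6×4 matrix over Z this has rank 3, with invariant factors (1,1,1).

Now H_k = ker ∂_k / im ∂_{k+1}, so:

  H_0: rank C_0 − rank ∂_1 = 4 − 3 = 1, and the invariant factors of ∂_1 are all 1, so H_0 ≅ Z.
  H_1: rank ker ∂_1 − rank ∂_2 = (6 − 3) − 3 = 0, and the invariant factors of ∂_2 are all 1, so H_1 ≅ 0.
  H_2: rank ker ∂_2 − rank ∂_3 = (4 − 3) − 0 = 1, and there is no ∂_3, so H_2 ≅ Z.

(K is a triangulation of the 2-sphere S^2.)

H_0 = Z,  H_1 = 0,  H_2 = Z.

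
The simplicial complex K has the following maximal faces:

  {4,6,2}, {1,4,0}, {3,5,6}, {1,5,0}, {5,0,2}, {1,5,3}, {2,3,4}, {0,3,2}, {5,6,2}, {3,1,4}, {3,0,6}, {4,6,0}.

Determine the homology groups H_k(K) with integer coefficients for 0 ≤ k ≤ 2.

H_0 = Z,  H_1 = Z/2,  H_2 = 0.

Fix the vertex order 0 < 1 < 2 < 3 < 4 < 5 < 6 and write every simplex with vertices in increasing order. Then dim K = 2 and the simplices of K are:

  0-simplices (7): [0], [1], [2], [3], [4], [5], [6]
  1-simplices (18): [0,1], [0,2], [0,3], [0,4], [0,5], [0,6], [1,3], [1,4], [1,5], [2,3], [2,4], [2,5], [2,6], [3,4], [3,5], [3,6], [4,6], [5,6]
  2-simplices (12): [0,1,4], [0,1,5], [0,2,3], [0,2,5], [0,3,6], [0,4,6], [1,3,4], [1,3,5], [2,3,4], [2,4,6], [2,5,6], [3,5,6]

so the chain groups are C_0 ≅ Z^7, C_1 ≅ Z^18, C_2 ≅ Z^12.

The boundary map ∂_1: C_1 → C_0 maps an edge to its endpoints' difference, ∂[p,q] = q − p.
This gives a 7×18 integer matrix of rank 6; reducing to Smith normal form yields diagonal entries (1,1,1,1,1,1).

Boundary ∂_2: C_2 → C_1 maps a triangle to the signed sum of its edges. For instance
  ∂[1,3,4] = [3,4] − [1,4] + [1,3],
  ∂[0,2,3] = [2,3] − [0,3] + [0,2].
The resulting 18×12 matrix has rank 12, and its Smith normal form has invariant factors (1,1,1,1,1,1,1,1,1,1,1,2).

Computing H_k = (kernel of ∂_k) / (image of ∂_{k+1}):

  H_0: rank C_0 − rank ∂_1 = 7 − 6 = 1, and the invariant factors of ∂_1 are all 1, so H_0 = Z.
  H_1: rank ker ∂_1 − rank ∂_2 = (18 − 6) − 12 = 0, and ∂_2 has invariant factor 2 > 1, so H_1 = Z/2.
  H_2: rank ker ∂_2 − rank ∂_3 = (12 − 12) − 0 = 0, and there is no ∂_3, so H_2 = 0.

As a check, the Euler characteristic is 7 − 18 + 12 = 1, which agrees with 1 − 0 + 0 = 1.
(K is a triangulation of the real projective plane RP^2.)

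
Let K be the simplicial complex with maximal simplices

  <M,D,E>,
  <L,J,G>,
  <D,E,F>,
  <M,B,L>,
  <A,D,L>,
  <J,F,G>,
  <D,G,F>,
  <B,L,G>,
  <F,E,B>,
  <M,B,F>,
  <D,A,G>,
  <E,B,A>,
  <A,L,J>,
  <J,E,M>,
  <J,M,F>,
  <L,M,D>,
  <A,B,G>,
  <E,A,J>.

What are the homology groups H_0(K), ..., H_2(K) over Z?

Fix the vertex order A < B < D < E < F < G < J < L < M and write every simplex with vertices in increasing order. Then dim K = 2 and the simplices of K are:

  0-simplices (9): A, B, D, E, F, G, J, L, M
  1-simplices (27): AB, AD, AE, AG, AJ, AL, BE, BF, BG, BL, BM, DE, DF, DG, DL, DM, EF, EJ, EM, FG, FJ, FM, GJ, GL, JL, JM, LM
  2-simplices (18): ABE, ABG, ADG, ADL, AEJ, AJL, BEF, BFM, BGL, BLM, DEF, DEM, DFG, DLM, EJM, FGJ, FJM, GJL

giving chain groups C_0 ≅ Z^9, C_1 ≅ Z^27, C_2 ≅ Z^18.

∂_1: C_1 → C_0 is given by ∂[p,q] = [q] − [p]. For instance
  ∂FM = M − F.
The 9×27 boundary matrix has rank 8 and Smith normal form diag(1,1,1,1,1,1,1,1).

Boundary ∂_2: C_2 → C_1 sends each 2-simplex [p,q,r] to [q,r] − [p,r] + [p,q]. For instance
  ∂DEM = EM − DM + DE,
  ∂AEJ = EJ − AJ + AE.
The resulting 27×18 matrix has rank 18, and its Smith normal form has invariant factors (1,1,1,1,1,1,1,1,1,1,1,1,1,1,1,1,1,2).

Reading off H_k = ker ∂_k / im ∂_{k+1}:

  H_0: rank C_0 − rank ∂_1 = 9 − 8 = 1, and the invariant factors of ∂_1 are all 1, so H_0 ≅ Z.
  H_1: rank ker ∂_1 − rank ∂_2 = (27 − 8) − 18 = 1, and ∂_2 has invariant factor 2 > 1, so H_1 ≅ Z ⊕ Z/2.
  H_2: rank ker ∂_2 − rank ∂_3 = (18 − 18) − 0 = 0, and there is no ∂_3, so H_2 ≅ 0.

As a check, the Euler characteristic is 9 − 27 + 18 = 0, which agrees with 1 − 1 + 0 = 0.
(K is a triangulation of the Klein bottle.)

H_0 = Z,  H_1 = Z ⊕ Z/2,  H_2 = 0.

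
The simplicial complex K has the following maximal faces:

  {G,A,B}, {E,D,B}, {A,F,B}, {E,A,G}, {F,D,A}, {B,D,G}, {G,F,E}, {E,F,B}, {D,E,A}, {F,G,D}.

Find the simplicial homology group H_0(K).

H_0 ≅ Z.

We work with the vertex ordering A < B < D < E < F < G. The simplices of K, each written with vertices in increasing order, are:

  0-simplices (6): A, B, D, E, F, G
  1-simplices (15): AB, AD, AE, AF, AG, BD, BE, BF, BG, DE, DF, DG, EF, EG, FG
  2-simplices (10): ABF, ABG, ADE, ADF, AEG, BDE, BDG, BEF, DFG, EFG

so the chain groups are C_0 ≅ Z^6, C_1 ≅ Z^15, C_2 ≅ Z^10.

Boundary ∂_1: C_1 → C_0 is given by ∂[p,q] = [q] − [p]. For instance
  ∂AE = E − A.
As a 6×15 matrix over Z this has rank 5, with invariant factors (1,1,1,1,1).

Boundary ∂_2: C_2 → C_1 acts by ∂[p,q,r] = [q,r] − [p,r] + [p,q]. For instance
  ∂ADE = DE − AE + AD,
  ∂EFG = FG − EG + EF.
The resulting 15×10 matrix has rank 10, and its Smith normal form has invariant factors (1,1,1,1,1,1,1,1,1,2).

Computing H_k = (kernel of ∂_k) / (image of ∂_{k+1}):

  H_0: rank C_0 − rank ∂_1 = 6 − 5 = 1, and the invariant factors of ∂_1 are all 1, so H_0 = Z.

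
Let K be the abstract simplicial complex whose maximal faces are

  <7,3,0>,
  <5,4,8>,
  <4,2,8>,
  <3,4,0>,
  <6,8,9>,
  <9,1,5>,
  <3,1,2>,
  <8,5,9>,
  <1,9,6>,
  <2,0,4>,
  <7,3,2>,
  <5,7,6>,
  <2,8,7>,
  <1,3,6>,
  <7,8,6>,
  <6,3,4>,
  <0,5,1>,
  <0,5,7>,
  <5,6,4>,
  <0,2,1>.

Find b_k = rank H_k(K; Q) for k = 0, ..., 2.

Take the total order 0 < 1 < 2 < 3 < 4 < 5 < 6 < 7 < 8 < 9 on the vertex set. Then K (dimension 2) consists of the simplices:

  0-simplices (10): [0], [1], [2], [3], [4], [5], [6], [7], [8], [9]
  1-simplices (30): (30 of them)
  2-simplices (20): (20 of them)

Hence C_0 ≅ Z^10, C_1 ≅ Z^30, C_2 ≅ Z^20.

∂_1: C_1 → C_0 sends each edge [p,q] (with p < q) to q − p. For instance
  ∂[8,9] = [9] − [8].
This gives a 10×30 integer matrix of rank 9; reducing to Smith normal form yields diagonal entries (1,1,1,1,1,1,1,1,1).

Boundary ∂_2: C_2 → C_1 sends each 2-simplex [p,q,r] to [q,r] − [p,r] + [p,q]. For instance
  ∂[4,5,6] = [5,6] − [4,6] + [4,5],
  ∂[0,3,4] = [3,4] − [0,4] + [0,3].
This gives a 30×20 integer matrix of rank 20; reducing to Smith normal form yields diagonal entries (1,1,1,1,1,1,1,1,1,1,1,1,1,1,1,1,1,1,1,2).

Now H_k = ker ∂_k / im ∂_{k+1}, so:

  H_0: rank C_0 − rank ∂_1 = 10 − 9 = 1, and the invariant factors of ∂_1 are all 1, so H_0 = Z.
  H_1: rank ker ∂_1 − rank ∂_2 = (30 − 9) − 20 = 1, and ∂_2 has invariant factor 2 > 1, so H_1 = Z × Z/2.
  H_2: rank ker ∂_2 − rank ∂_3 = (20 − 20) − 0 = 0, and there is no ∂_3, so H_2 = 0.

(K is a triangulation of the Klein bottle.)

Hence the Betti numbers are b_0 = 1, b_1 = 1, b_2 = 0.

b_0 = 1, b_1 = 1, b_2 = 0.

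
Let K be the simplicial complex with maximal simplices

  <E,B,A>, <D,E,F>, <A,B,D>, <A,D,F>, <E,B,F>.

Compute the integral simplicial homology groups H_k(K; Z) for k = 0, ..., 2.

K has 5 vertices, 10 edges, 5 triangles.
rank ∂_0 = 0, rank ∂_1 = 4 ⇒ b_0 = 5 − 0 − 4 = 1; all invariant factors of ∂_1 are 1 so no torsion. So H_0 ≅ Z.
rank ∂_1 = 4, rank ∂_2 = 5 ⇒ b_1 = 10 − 4 − 5 = 1; all invariant factors of ∂_2 are 1 so no torsion. So H_1 ≅ Z.
rank ∂_2 = 5, rank ∂_3 = 0 ⇒ b_2 = 5 − 5 − 0 = 0. So H_2 ≅ 0.

H_0 = Z,  H_1 = Z,  H_2 = 0.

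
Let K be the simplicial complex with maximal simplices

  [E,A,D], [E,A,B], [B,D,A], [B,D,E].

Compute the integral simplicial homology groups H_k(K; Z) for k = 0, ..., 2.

We work with the vertex ordering A < B < D < E. The simplices of K, each written with vertices in increasing order, are:

  0-simplices (4): A, B, D, E
  1-simplices (6): AB, AD, AE, BD, BE, DE
  2-simplices (4): ABD, ABE, ADE, BDE

Hence C_0 ≅ Z^4, C_1 ≅ Z^6, C_2 ≅ Z^4.

Boundary ∂_1: C_1 → C_0 sends each edge [p,q] (with p < q) to q − p. For instance
  ∂AE = E − A.
The resulting 4×6 matrix has rank 3, and its Smith normal form has invariant factors (1,1,1).

∂_2: C_2 → C_1 sends each 2-simplex [p,q,r] to [q,r] − [p,r] + [p,q]. For instance
  ∂ADE = DE − AE + AD,
  ∂ABE = BE − AE + AB.
This gives a 6×4 integer matrix of rank 3; reducing to Smith normal form yields diagonal entries (1,1,1).

Computing H_k = (kernel of ∂_k) / (image of ∂_{k+1}):

  H_0: rank C_0 − rank ∂_1 = 4 − 3 = 1, and the invariant factors of ∂_1 are all 1, so H_0 ≅ Z.
  H_1: rank ker ∂_1 − rank ∂_2 = (6 − 3) − 3 = 0, and the invariant factors of ∂_2 are all 1, so H_1 ≅ 0.
  H_2: rank ker ∂_2 − rank ∂_3 = (4 − 3) − 0 = 1, and there is no ∂_3, so H_2 ≅ Z.

As a check, the Euler characteristic is 4 − 6 + 4 = 2, which agrees with 1 − 0 + 1 = 2.
(K is a triangulation of the 2-sphere S^2.)

H_0 ≅ Z,  H_1 = 0,  H_2 ≅ Z.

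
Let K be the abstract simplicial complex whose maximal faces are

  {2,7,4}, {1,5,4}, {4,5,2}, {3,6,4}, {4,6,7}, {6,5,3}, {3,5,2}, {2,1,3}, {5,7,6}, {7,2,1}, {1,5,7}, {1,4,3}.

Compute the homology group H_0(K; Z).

H_0 ≅ Z.

We work with the vertex ordering 1 < 2 < 3 < 4 < 5 < 6 < 7. The simplices of K, each written with vertices in increasing order, are:

  0-simplices (7): [1], [2], [3], [4], [5], [6], [7]
  1-simplices (18): [1,2], [1,3], [1,4], [1,5], [1,7], [2,3], [2,4], [2,5], [2,7], [3,4], [3,5], [3,6], [4,5], [4,6], [4,7], [5,6], [5,7], [6,7]
  2-simplices (12): [1,2,3], [1,2,7], [1,3,4], [1,4,5], [1,5,7], [2,3,5], [2,4,5], [2,4,7], [3,4,6], [3,5,6], [4,6,7], [5,6,7]

giving chain groups C_0 ≅ Z^7, C_1 ≅ Z^18, C_2 ≅ Z^12.

Boundary ∂_1: C_1 → C_0 sends each edge [p,q] (with p < q) to q − p.
This gives a 7×18 integer matrix of rank 6; reducing to Smith normal form yields diagonal entries (1,1,1,1,1,1).

The boundary map ∂_2: C_2 → C_1 acts by ∂[p,q,r] = [q,r] − [p,r] + [p,q]. For instance
  ∂[2,4,5] = [4,5] − [2,5] + [2,4],
  ∂[4,6,7] = [6,7] − [4,7] + [4,6].
This gives a 18×12 integer matrix of rank 12; reducing to Smith normal form yields diagonal entries (1,1,1,1,1,1,1,1,1,1,1,2).

From H_k ≅ ker(∂_k) / im(∂_{k+1}) we obtain:

  H_0: rank C_0 − rank ∂_1 = 7 − 6 = 1, and the invariant factors of ∂_1 are all 1, so H_0 ≅ Z.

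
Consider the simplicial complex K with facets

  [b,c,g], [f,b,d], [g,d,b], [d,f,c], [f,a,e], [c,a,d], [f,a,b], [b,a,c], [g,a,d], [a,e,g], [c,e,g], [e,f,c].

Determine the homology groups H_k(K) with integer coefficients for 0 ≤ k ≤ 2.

H_0 = Z,  H_1 = Z/2,  H_2 = 0.

Fix the vertex order a < b < c < d < e < f < g and write every simplex with vertices in increasing order. Then dim K = 2 and the simplices of K are:

  0-simplices (7): a, b, c, d, e, f, g
  1-simplices (18): ab, ac, ad, ae, af, ag, bc, bd, bf, bg, cd, ce, cf, cg, df, dg, ef, eg
  2-simplices (12): abc, abf, acd, adg, aef, aeg, bcg, bdf, bdg, cdf, cef, ceg

so the chain groups are C_0 ≅ Z^7, C_1 ≅ Z^18, C_2 ≅ Z^12.

The boundary map ∂_1: C_1 → C_0 sends each edge [p,q] (with p < q) to q − p.
The 7×18 boundary matrix has rank 6 and Smith normal form diag(1,1,1,1,1,1).

The boundary map ∂_2: C_2 → C_1 acts by ∂[p,q,r] = [q,r] − [p,r] + [p,q]. For instance
  ∂bcg = cg − bg + bc,
  ∂abf = bf − af + ab.
The 18×12 boundary matrix has rank 12 and Smith normal form diag(1,1,1,1,1,1,1,1,1,1,1,2).

From H_k ≅ ker(∂_k) / im(∂_{k+1}) we obtain:

  H_0: rank C_0 − rank ∂_1 = 7 − 6 = 1, and the invariant factors of ∂_1 are all 1, so H_0 = Z.
  H_1: rank ker ∂_1 − rank ∂_2 = (18 − 6) − 12 = 0, and ∂_2 has invariant factor 2 > 1, so H_1 = Z/2.
  H_2: rank ker ∂_2 − rank ∂_3 = (12 − 12) − 0 = 0, and there is no ∂_3, so H_2 = 0.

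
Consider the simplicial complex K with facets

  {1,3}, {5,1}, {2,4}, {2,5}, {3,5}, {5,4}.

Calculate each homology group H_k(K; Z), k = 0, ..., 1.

Take the total order 1 < 2 < 3 < 4 < 5 on the vertex set. Then K (dimension 1) consists of the simplices:

  0-simplices (5): [1], [2], [3], [4], [5]
  1-simplices (6): [1,3], [1,5], [2,4], [2,5], [3,5], [4,5]

Hence C_0 ≅ Z^5, C_1 ≅ Z^6.

∂_1: C_1 → C_0 is given by ∂[p,q] = [q] − [p]. For instance
  ∂[4,5] = [5] − [4].
This gives a 5×6 integer matrix of rank 4; reducing to Smith normal form yields diagonal entries (1,1,1,1).

Reading off H_k = ker ∂_k / im ∂_{k+1}:

  H_0: rank C_0 − rank ∂_1 = 5 − 4 = 1, and the invariant factors of ∂_1 are all 1, so H_0 = Z.
  H_1: rank ker ∂_1 − rank ∂_2 = (6 − 4) − 0 = 2, and there is no ∂_2, so H_1 = Z^2.

As a check, the Euler characteristic is 5 − 6 = -1, which agrees with 1 − 2 = -1.

H_0 = Z,  H_1 = Z^2.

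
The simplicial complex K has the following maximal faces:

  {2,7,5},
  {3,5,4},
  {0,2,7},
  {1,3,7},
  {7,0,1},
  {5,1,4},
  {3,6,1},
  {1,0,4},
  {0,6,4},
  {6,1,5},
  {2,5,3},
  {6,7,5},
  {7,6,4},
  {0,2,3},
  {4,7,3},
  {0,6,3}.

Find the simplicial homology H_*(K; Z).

H_0 ≅ Z,  H_1 ≅ Z^2,  H_2 ≅ Z.

Order the vertices as 0 < 1 < 2 < 3 < 4 < 5 < 6 < 7. Listing each simplex with vertices in this order, K has dimension 2 with simplices:

  0-simplices (8): [0], [1], [2], [3], [4], [5], [6], [7]
  1-simplices (24): (24 of them)
  2-simplices (16): [0,1,4], [0,1,7], [0,2,3], [0,2,7], [0,3,6], [0,4,6], [1,3,6], [1,3,7], [1,4,5], [1,5,6], [2,3,5], [2,5,7], [3,4,5], [3,4,7], [4,6,7], [5,6,7]

giving chain groups C_0 ≅ Z^8, C_1 ≅ Z^24, C_2 ≅ Z^16.

Boundary ∂_1: C_1 → C_0 is given by ∂[p,q] = [q] − [p].
The 8×24 boundary matrix has rank 7 and Smith normal form diag(1,1,1,1,1,1,1).

The boundary map ∂_2: C_2 → C_1 sends each 2-simplex [p,q,r] to [q,r] − [p,r] + [p,q]. For instance
  ∂[0,1,4] = [1,4] − [0,4] + [0,1],
  ∂[3,4,5] = [4,5] − [3,5] + [3,4].
The 24×16 boundary matrix has rank 15 and Smith normal form diag(1,1,1,1,1,1,1,1,1,1,1,1,1,1,1).

Reading off H_k = ker ∂_k / im ∂_{k+1}:

  H_0: rank C_0 − rank ∂_1 = 8 − 7 = 1, and the invariant factors of ∂_1 are all 1, so H_0 = Z.
  H_1: rank ker ∂_1 − rank ∂_2 = (24 − 7) − 15 = 2, and the invariant factors of ∂_2 are all 1, so H_1 = Z^2.
  H_2: rank ker ∂_2 − rank ∂_3 = (16 − 15) − 0 = 1, and there is no ∂_3, so H_2 = Z.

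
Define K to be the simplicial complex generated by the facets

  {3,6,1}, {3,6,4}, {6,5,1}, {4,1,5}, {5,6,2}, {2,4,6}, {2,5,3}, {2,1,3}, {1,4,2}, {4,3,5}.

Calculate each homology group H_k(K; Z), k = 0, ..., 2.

H_0 = Z,  H_1 = Z_2,  H_2 = 0.

Take the total order 1 < 2 < 3 < 4 < 5 < 6 on the vertex set. Then K (dimension 2) consists of the simplices:

  0-simplices (6): [1], [2], [3], [4], [5], [6]
  1-simplices (15): [1,2], [1,3], [1,4], [1,5], [1,6], [2,3], [2,4], [2,5], [2,6], [3,4], [3,5], [3,6], [4,5], [4,6], [5,6]
  2-simplices (10): [1,2,3], [1,2,4], [1,3,6], [1,4,5], [1,5,6], [2,3,5], [2,4,6], [2,5,6], [3,4,5], [3,4,6]

so the chain groups are C_0 ≅ Z^6, C_1 ≅ Z^15, C_2 ≅ Z^10.

The boundary map ∂_1: C_1 → C_0 sends each edge [p,q] (with p < q) to q − p. For instance
  ∂[2,3] = [3] − [2].
As a 6×15 matrix over Z this has rank 5, with invariant factors (1,1,1,1,1).

Boundary ∂_2: C_2 → C_1 maps a triangle to the signed sum of its edges. For instance
  ∂[3,4,5] = [4,5] − [3,5] + [3,4],
  ∂[1,5,6] = [5,6] − [1,6] + [1,5].
As a 15×10 matrix over Z this has rank 10, with invariant factors (1,1,1,1,1,1,1,1,1,2).

From H_k ≅ ker(∂_k) / im(∂_{k+1}) we obtain:

  H_0: rank C_0 − rank ∂_1 = 6 − 5 = 1, and the invariant factors of ∂_1 are all 1, so H_0 ≅ Z.
  H_1: rank ker ∂_1 − rank ∂_2 = (15 − 5) − 10 = 0, and ∂_2 has invariant factor 2 > 1, so H_1 ≅ Z_2.
  H_2: rank ker ∂_2 − rank ∂_3 = (10 − 10) − 0 = 0, and there is no ∂_3, so H_2 ≅ 0.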